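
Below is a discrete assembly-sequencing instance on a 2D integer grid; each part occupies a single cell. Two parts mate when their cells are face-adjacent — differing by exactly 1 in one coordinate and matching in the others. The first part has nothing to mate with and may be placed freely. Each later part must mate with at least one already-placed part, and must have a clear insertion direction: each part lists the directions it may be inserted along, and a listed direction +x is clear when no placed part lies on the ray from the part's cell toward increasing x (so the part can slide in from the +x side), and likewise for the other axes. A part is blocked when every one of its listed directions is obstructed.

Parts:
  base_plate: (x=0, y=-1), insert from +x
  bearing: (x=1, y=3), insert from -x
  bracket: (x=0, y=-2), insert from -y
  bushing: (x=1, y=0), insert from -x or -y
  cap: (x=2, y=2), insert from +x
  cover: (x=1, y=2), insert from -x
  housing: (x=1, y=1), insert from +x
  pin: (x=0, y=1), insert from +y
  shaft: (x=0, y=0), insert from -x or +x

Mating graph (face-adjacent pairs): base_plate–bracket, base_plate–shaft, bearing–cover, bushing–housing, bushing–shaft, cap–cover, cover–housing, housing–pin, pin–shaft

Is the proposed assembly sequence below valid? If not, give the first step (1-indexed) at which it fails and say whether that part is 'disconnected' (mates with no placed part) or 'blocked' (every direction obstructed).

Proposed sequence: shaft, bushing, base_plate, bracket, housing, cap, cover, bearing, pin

1. shaft@(0, 0) [-x clear] — {shaft}
2. bushing@(1, 0) [-y clear] — {bushing, shaft}
3. base_plate@(0, -1) [+x clear] — {base_plate, bushing, shaft}
4. bracket@(0, -2) [-y clear] — {base_plate, bracket, bushing, shaft}
5. housing@(1, 1) [+x clear] — {base_plate, bracket, bushing, housing, shaft}
6. cap@(2, 2) — no placed neighbour ⇒ disconnected

Invalid at step 6 (disconnected)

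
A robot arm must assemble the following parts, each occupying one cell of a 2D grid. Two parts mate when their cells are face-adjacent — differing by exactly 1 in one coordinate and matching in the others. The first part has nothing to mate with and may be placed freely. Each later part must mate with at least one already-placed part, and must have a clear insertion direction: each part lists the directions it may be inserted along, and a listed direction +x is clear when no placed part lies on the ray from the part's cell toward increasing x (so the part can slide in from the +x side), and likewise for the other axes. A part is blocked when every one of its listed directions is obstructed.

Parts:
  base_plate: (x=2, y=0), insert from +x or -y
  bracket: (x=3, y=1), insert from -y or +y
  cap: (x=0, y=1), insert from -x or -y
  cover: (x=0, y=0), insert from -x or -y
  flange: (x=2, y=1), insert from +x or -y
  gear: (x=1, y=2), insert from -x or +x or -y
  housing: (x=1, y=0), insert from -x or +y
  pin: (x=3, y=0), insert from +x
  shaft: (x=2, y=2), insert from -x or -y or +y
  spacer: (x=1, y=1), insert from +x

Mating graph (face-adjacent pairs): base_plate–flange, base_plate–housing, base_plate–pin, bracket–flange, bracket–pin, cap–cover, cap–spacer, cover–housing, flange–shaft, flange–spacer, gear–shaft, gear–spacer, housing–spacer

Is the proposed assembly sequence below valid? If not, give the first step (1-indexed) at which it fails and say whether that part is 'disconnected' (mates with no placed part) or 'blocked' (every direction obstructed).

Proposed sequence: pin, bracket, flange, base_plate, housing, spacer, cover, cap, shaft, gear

Invalid at step 6 (blocked)

1. pin@(3, 0) [+x clear] — {pin}
2. bracket@(3, 1) [+y clear] — {bracket, pin}
3. flange@(2, 1) [-y clear] — {bracket, flange, pin}
4. base_plate@(2, 0) [-y clear] — {base_plate, bracket, flange, pin}
5. housing@(1, 0) [-x clear] — {base_plate, bracket, flange, housing, pin}
6. spacer@(1, 1) — +x all obstructed ⇒ blocked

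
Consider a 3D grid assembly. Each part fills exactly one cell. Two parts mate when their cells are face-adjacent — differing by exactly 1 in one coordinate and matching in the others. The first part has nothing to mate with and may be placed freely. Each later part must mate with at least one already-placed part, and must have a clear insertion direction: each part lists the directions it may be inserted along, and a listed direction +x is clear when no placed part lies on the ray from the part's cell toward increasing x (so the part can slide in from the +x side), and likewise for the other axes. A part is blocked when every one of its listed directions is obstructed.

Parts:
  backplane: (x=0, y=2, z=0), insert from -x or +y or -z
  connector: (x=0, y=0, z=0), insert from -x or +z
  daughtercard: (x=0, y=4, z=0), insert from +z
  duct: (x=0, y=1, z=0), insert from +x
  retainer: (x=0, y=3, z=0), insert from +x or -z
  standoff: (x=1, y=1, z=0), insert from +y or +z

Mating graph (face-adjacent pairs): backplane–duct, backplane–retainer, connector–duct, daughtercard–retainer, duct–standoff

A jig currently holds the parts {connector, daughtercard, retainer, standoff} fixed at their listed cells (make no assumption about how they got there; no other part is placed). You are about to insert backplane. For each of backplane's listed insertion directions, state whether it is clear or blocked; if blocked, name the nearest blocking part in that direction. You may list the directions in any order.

+y: blocked by retainer; -x: clear; -z: clear

-x: ray from backplane(0, 2, 0) has no placed part ⇒ clear
+y: nearest on ray is retainer@(0, 3, 0) ⇒ blocked
-z: ray from backplane(0, 2, 0) has no placed part ⇒ clear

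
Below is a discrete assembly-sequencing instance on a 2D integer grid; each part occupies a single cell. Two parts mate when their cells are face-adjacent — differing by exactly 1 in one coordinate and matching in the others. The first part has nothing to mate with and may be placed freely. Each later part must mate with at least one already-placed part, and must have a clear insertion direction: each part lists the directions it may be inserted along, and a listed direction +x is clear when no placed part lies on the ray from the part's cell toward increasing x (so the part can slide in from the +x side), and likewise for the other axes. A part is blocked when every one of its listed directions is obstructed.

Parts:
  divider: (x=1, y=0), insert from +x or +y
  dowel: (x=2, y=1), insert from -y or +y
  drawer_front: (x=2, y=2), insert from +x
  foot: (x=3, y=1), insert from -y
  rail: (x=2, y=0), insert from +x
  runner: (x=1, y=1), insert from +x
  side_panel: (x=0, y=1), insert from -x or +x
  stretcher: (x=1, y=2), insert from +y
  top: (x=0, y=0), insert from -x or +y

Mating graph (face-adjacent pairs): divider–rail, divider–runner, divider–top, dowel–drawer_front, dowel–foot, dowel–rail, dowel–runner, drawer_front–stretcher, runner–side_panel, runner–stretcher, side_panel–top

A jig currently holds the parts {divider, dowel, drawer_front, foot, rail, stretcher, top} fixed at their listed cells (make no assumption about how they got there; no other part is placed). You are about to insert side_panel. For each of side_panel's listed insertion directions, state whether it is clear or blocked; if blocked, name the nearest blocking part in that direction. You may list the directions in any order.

+x: blocked by dowel; -x: clear

-x: ray from side_panel(0, 1) has no placed part ⇒ clear
+x: nearest on ray is dowel@(2, 1) ⇒ blocked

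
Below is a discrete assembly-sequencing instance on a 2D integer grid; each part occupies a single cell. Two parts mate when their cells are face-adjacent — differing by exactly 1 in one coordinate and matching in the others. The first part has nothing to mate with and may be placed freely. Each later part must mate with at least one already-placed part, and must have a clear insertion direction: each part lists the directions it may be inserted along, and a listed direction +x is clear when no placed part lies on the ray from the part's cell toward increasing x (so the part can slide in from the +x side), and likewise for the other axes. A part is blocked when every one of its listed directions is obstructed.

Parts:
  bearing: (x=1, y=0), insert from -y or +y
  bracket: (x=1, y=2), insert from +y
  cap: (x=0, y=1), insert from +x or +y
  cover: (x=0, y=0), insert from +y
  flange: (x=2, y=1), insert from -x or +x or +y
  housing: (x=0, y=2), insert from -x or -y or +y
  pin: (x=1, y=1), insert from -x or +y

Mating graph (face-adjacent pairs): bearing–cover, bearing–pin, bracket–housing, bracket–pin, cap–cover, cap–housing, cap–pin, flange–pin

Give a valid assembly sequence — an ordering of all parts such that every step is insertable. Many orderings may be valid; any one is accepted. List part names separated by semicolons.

1. flange@(2, 1) [-x clear] — {flange}
2. pin@(1, 1) [-x clear] — {flange, pin}
3. bracket@(1, 2) [+y clear] — {bracket, flange, pin}
4. bearing@(1, 0) [-y clear] — {bearing, bracket, flange, pin}
5. cover@(0, 0) [+y clear] — {bearing, bracket, cover, flange, pin}
6. cap@(0, 1) [+y clear] — {bearing, bracket, cap, cover, flange, pin}
7. housing@(0, 2) [-x clear] — {bearing, bracket, cap, cover, flange, housing, pin}

flange; pin; bracket; bearing; cover; cap; housing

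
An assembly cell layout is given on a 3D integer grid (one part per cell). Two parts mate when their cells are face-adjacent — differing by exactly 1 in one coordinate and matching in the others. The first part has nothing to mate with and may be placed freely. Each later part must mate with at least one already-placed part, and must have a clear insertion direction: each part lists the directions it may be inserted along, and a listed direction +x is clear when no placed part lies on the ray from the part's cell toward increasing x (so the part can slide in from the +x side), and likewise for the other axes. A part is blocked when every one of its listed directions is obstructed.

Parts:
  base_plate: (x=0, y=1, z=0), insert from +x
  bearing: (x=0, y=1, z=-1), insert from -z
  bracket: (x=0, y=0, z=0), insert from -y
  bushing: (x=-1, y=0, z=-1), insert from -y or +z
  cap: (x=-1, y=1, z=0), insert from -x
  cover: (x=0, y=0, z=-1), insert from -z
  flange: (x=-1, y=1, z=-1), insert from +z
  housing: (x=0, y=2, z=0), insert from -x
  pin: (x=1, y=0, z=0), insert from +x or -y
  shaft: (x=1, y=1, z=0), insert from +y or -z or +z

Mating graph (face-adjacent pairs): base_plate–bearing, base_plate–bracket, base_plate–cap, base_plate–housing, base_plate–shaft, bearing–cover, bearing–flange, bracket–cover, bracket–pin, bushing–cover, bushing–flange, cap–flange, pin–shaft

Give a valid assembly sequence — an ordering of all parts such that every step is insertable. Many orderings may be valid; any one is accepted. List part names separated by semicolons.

1. base_plate@(0, 1, 0) [+x clear] — {base_plate}
2. bracket@(0, 0, 0) [-y clear] — {base_plate, bracket}
3. cover@(0, 0, -1) [-z clear] — {base_plate, bracket, cover}
4. bushing@(-1, 0, -1) [-y clear] — {base_plate, bracket, bushing, cover}
5. bearing@(0, 1, -1) [-z clear] — {base_plate, bearing, bracket, bushing, cover}
6. housing@(0, 2, 0) [-x clear] — {base_plate, bearing, bracket, bushing, cover, housing}
7. shaft@(1, 1, 0) [+y clear] — {base_plate, bearing, bracket, bushing, cover, housing, shaft}
8. flange@(-1, 1, -1) [+z clear] — {base_plate, bearing, bracket, bushing, cover, flange, housing, shaft}
9. cap@(-1, 1, 0) [-x clear] — {base_plate, bearing, bracket, bushing, cap, cover, flange, housing, shaft}
10. pin@(1, 0, 0) [+x clear] — {base_plate, bearing, bracket, bushing, cap, cover, flange, housing, pin, shaft}

base_plate; bracket; cover; bushing; bearing; housing; shaft; flange; cap; pin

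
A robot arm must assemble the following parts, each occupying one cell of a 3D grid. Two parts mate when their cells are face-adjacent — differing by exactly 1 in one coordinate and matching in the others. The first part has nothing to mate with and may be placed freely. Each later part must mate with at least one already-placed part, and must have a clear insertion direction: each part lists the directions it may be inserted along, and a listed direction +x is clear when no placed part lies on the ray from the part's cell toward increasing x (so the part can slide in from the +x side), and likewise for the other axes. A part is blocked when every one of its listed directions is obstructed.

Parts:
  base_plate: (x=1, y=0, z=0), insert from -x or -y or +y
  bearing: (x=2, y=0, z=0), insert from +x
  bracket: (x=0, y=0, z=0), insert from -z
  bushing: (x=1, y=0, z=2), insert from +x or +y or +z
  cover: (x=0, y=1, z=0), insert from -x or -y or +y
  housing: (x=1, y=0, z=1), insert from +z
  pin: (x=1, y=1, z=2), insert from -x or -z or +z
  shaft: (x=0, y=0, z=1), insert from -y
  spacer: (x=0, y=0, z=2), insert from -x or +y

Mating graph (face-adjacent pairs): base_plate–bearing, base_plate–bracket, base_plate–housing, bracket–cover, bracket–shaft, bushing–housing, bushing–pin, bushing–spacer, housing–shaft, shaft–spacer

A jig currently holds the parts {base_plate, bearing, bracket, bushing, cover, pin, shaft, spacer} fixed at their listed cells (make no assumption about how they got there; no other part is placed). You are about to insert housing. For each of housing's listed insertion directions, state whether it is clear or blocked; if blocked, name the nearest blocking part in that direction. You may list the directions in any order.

+z: blocked by bushing

+z: nearest on ray is bushing@(1, 0, 2) ⇒ blocked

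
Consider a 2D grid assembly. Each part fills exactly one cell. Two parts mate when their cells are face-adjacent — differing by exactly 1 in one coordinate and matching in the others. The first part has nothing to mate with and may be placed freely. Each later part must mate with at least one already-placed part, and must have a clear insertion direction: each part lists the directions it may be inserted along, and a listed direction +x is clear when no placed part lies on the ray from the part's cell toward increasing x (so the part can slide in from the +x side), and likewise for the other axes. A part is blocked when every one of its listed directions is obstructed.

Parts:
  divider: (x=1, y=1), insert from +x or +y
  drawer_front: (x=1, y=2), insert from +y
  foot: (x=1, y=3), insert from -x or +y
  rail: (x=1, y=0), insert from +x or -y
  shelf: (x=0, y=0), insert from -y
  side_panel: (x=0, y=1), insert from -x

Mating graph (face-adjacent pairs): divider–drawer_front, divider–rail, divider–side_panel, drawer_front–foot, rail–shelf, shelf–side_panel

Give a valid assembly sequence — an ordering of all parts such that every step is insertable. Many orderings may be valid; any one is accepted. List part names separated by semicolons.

rail; shelf; divider; drawer_front; foot; side_panel

1. rail@(1, 0) [+x clear] — {rail}
2. shelf@(0, 0) [-y clear] — {rail, shelf}
3. divider@(1, 1) [+x clear] — {divider, rail, shelf}
4. drawer_front@(1, 2) [+y clear] — {divider, drawer_front, rail, shelf}
5. foot@(1, 3) [-x clear] — {divider, drawer_front, foot, rail, shelf}
6. side_panel@(0, 1) [-x clear] — {divider, drawer_front, foot, rail, shelf, side_panel}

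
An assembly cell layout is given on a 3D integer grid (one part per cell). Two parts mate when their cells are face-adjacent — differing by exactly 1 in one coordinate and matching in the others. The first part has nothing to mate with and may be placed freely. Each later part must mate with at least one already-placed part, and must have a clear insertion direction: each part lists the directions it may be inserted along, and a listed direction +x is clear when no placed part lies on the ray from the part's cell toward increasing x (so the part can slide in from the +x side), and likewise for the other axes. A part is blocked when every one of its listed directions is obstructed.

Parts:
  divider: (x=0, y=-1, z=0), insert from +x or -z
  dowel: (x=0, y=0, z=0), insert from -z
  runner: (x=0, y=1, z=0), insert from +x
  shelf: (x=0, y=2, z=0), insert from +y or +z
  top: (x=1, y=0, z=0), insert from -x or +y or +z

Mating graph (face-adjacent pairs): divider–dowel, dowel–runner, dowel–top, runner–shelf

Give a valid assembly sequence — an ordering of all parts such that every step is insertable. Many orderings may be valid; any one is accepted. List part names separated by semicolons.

1. divider@(0, -1, 0) [+x clear] — {divider}
2. dowel@(0, 0, 0) [-z clear] — {divider, dowel}
3. runner@(0, 1, 0) [+x clear] — {divider, dowel, runner}
4. shelf@(0, 2, 0) [+y clear] — {divider, dowel, runner, shelf}
5. top@(1, 0, 0) [+y clear] — {divider, dowel, runner, shelf, top}

divider; dowel; runner; shelf; top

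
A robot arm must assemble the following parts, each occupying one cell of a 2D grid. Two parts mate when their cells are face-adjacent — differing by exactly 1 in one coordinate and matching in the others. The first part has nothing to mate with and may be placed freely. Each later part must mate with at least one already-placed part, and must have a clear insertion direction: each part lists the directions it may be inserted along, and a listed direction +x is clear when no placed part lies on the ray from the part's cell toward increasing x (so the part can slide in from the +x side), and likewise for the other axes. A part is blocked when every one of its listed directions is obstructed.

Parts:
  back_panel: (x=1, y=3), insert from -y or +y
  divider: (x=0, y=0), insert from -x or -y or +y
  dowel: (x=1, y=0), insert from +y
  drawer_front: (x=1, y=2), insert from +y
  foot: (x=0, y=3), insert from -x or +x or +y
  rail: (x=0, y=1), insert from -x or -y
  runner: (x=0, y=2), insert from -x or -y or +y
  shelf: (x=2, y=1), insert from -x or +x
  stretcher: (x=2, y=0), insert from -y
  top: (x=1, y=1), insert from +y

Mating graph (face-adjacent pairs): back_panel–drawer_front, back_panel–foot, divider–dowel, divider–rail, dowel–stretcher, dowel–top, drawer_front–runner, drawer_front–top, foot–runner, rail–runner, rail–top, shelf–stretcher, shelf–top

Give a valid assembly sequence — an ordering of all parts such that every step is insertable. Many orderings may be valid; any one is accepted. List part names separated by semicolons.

dowel; stretcher; top; rail; runner; foot; divider; shelf; drawer_front; back_panel

1. dowel@(1, 0) [+y clear] — {dowel}
2. stretcher@(2, 0) [-y clear] — {dowel, stretcher}
3. top@(1, 1) [+y clear] — {dowel, stretcher, top}
4. rail@(0, 1) [-x clear] — {dowel, rail, stretcher, top}
5. runner@(0, 2) [-x clear] — {dowel, rail, runner, stretcher, top}
6. foot@(0, 3) [-x clear] — {dowel, foot, rail, runner, stretcher, top}
7. divider@(0, 0) [-x clear] — {divider, dowel, foot, rail, runner, stretcher, top}
8. shelf@(2, 1) [+x clear] — {divider, dowel, foot, rail, runner, shelf, stretcher, top}
9. drawer_front@(1, 2) [+y clear] — {divider, dowel, drawer_front, foot, rail, runner, shelf, stretcher, top}
10. back_panel@(1, 3) [+y clear] — {back_panel, divider, dowel, drawer_front, foot, rail, runner, shelf, stretcher, top}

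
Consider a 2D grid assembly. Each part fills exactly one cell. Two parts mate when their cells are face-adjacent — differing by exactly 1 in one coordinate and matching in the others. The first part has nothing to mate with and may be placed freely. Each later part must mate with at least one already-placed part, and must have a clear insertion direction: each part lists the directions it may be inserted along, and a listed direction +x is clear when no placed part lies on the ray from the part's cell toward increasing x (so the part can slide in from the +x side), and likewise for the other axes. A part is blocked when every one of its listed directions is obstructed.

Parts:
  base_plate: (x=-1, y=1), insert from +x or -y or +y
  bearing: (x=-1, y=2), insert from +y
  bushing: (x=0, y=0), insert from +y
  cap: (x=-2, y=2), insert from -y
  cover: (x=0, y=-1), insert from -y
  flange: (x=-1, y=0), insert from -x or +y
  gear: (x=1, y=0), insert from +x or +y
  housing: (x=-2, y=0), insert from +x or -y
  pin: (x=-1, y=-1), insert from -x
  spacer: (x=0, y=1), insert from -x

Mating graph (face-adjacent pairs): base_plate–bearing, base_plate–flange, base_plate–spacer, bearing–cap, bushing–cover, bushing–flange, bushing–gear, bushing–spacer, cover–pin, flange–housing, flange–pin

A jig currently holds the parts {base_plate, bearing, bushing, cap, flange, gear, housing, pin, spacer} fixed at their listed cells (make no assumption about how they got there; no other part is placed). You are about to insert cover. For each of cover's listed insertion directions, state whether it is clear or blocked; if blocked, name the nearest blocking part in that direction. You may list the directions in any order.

-y: clear

-y: ray from cover(0, -1) has no placed part ⇒ clear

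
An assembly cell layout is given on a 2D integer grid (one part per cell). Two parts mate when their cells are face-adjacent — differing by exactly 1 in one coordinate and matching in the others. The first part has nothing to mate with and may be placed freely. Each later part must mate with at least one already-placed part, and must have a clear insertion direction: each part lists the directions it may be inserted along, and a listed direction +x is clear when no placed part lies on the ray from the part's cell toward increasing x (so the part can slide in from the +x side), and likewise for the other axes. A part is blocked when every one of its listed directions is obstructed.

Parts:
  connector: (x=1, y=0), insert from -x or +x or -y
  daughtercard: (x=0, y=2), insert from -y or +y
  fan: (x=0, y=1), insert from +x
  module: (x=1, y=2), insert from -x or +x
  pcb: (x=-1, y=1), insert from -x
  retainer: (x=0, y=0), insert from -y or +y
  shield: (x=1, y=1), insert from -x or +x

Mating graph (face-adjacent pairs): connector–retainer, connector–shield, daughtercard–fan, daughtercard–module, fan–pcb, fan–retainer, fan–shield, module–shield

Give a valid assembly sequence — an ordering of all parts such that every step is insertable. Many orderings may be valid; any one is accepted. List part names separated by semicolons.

1. pcb@(-1, 1) [-x clear] — {pcb}
2. fan@(0, 1) [+x clear] — {fan, pcb}
3. shield@(1, 1) [+x clear] — {fan, pcb, shield}
4. daughtercard@(0, 2) [+y clear] — {daughtercard, fan, pcb, shield}
5. connector@(1, 0) [-x clear] — {connector, daughtercard, fan, pcb, shield}
6. module@(1, 2) [+x clear] — {connector, daughtercard, fan, module, pcb, shield}
7. retainer@(0, 0) [-y clear] — {connector, daughtercard, fan, module, pcb, retainer, shield}

pcb; fan; shield; daughtercard; connector; module; retainer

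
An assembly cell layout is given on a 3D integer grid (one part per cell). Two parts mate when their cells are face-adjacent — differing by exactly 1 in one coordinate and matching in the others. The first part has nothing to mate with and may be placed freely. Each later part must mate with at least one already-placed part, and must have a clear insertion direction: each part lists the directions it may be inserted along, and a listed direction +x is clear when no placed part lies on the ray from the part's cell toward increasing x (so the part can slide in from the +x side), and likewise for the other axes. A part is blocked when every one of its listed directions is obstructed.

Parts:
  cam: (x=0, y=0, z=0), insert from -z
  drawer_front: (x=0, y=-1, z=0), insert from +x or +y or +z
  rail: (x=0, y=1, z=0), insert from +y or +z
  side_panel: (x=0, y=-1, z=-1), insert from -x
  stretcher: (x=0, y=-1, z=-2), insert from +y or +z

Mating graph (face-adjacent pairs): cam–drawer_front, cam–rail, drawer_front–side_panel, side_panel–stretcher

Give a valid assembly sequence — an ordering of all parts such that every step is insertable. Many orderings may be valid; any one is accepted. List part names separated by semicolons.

1. drawer_front@(0, -1, 0) [+x clear] — {drawer_front}
2. side_panel@(0, -1, -1) [-x clear] — {drawer_front, side_panel}
3. cam@(0, 0, 0) [-z clear] — {cam, drawer_front, side_panel}
4. rail@(0, 1, 0) [+y clear] — {cam, drawer_front, rail, side_panel}
5. stretcher@(0, -1, -2) [+y clear] — {cam, drawer_front, rail, side_panel, stretcher}

drawer_front; side_panel; cam; rail; stretcher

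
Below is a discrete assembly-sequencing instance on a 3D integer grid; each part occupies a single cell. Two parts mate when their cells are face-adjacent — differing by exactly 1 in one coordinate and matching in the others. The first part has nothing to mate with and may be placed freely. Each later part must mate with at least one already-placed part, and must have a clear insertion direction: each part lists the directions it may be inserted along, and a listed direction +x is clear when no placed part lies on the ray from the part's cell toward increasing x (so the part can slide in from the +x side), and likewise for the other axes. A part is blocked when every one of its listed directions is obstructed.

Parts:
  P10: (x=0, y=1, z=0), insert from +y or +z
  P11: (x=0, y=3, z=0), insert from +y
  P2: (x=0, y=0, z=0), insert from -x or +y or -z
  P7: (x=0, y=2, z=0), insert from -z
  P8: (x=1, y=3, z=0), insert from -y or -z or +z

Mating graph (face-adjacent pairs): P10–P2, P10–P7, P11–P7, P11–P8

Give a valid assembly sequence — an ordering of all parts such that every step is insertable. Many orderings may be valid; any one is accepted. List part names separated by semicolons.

1. P10@(0, 1, 0) [+y clear] — {P10}
2. P2@(0, 0, 0) [-x clear] — {P10, P2}
3. P7@(0, 2, 0) [-z clear] — {P10, P2, P7}
4. P11@(0, 3, 0) [+y clear] — {P10, P11, P2, P7}
5. P8@(1, 3, 0) [-y clear] — {P10, P11, P2, P7, P8}

P10; P2; P7; P11; P8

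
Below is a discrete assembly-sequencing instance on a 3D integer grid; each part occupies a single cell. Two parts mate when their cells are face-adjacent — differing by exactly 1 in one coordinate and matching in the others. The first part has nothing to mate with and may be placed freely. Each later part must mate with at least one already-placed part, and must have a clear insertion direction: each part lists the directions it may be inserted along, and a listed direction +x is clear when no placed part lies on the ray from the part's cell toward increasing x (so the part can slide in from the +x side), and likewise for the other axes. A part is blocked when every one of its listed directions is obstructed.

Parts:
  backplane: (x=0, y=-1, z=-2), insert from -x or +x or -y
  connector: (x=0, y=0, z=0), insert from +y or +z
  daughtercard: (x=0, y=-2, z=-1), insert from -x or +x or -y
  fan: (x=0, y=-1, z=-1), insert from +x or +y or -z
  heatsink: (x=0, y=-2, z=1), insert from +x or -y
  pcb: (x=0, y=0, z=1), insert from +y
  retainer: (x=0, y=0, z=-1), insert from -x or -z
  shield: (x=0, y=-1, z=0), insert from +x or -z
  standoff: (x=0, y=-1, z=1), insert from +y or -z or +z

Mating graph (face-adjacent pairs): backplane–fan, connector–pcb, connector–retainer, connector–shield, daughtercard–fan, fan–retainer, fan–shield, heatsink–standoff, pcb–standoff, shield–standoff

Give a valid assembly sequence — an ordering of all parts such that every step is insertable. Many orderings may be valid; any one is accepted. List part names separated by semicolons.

1. standoff@(0, -1, 1) [+y clear] — {standoff}
2. heatsink@(0, -2, 1) [+x clear] — {heatsink, standoff}
3. shield@(0, -1, 0) [+x clear] — {heatsink, shield, standoff}
4. fan@(0, -1, -1) [+x clear] — {fan, heatsink, shield, standoff}
5. pcb@(0, 0, 1) [+y clear] — {fan, heatsink, pcb, shield, standoff}
6. connector@(0, 0, 0) [+y clear] — {connector, fan, heatsink, pcb, shield, standoff}
7. daughtercard@(0, -2, -1) [-x clear] — {connector, daughtercard, fan, heatsink, pcb, shield, standoff}
8. backplane@(0, -1, -2) [-x clear] — {backplane, connector, daughtercard, fan, heatsink, pcb, shield, standoff}
9. retainer@(0, 0, -1) [-x clear] — {backplane, connector, daughtercard, fan, heatsink, pcb, retainer, shield, standoff}

standoff; heatsink; shield; fan; pcb; connector; daughtercard; backplane; retainer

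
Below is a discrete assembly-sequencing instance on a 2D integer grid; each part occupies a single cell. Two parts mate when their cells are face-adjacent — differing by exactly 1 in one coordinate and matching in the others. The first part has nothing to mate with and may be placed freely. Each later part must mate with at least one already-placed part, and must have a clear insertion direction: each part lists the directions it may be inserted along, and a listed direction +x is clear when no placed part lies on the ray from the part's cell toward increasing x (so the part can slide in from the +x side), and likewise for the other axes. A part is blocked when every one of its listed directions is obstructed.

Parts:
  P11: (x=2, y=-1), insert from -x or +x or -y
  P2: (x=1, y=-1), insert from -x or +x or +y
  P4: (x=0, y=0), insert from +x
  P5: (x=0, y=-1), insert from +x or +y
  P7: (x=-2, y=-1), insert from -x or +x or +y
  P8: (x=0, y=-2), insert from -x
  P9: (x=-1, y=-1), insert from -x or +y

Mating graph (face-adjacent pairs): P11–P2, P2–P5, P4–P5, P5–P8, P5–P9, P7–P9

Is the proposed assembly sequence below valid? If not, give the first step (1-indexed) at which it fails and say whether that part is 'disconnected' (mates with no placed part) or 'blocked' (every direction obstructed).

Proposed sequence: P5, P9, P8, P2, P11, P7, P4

1. P5@(0, -1) [+x clear] — {P5}
2. P9@(-1, -1) [-x clear] — {P5, P9}
3. P8@(0, -2) [-x clear] — {P5, P8, P9}
4. P2@(1, -1) [+x clear] — {P2, P5, P8, P9}
5. P11@(2, -1) [+x clear] — {P11, P2, P5, P8, P9}
6. P7@(-2, -1) [-x clear] — {P11, P2, P5, P7, P8, P9}
7. P4@(0, 0) [+x clear] — {P11, P2, P4, P5, P7, P8, P9}

Valid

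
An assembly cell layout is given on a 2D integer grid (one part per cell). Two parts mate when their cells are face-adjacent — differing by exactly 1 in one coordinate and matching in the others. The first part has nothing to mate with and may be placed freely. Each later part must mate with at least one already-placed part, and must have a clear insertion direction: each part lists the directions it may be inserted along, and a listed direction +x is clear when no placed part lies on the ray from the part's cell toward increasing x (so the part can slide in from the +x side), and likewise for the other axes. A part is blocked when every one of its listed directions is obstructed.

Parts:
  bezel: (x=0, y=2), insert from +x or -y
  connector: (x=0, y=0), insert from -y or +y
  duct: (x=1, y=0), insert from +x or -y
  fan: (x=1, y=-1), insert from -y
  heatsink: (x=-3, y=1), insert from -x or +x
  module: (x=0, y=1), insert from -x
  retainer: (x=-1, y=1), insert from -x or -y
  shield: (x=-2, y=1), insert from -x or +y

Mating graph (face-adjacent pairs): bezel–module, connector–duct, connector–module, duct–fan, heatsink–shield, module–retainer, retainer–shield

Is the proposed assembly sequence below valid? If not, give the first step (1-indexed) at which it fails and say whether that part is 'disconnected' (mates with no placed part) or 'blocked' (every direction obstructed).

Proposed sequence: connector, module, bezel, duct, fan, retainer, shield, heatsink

Valid

1. connector@(0, 0) [-y clear] — {connector}
2. module@(0, 1) [-x clear] — {connector, module}
3. bezel@(0, 2) [+x clear] — {bezel, connector, module}
4. duct@(1, 0) [+x clear] — {bezel, connector, duct, module}
5. fan@(1, -1) [-y clear] — {bezel, connector, duct, fan, module}
6. retainer@(-1, 1) [-x clear] — {bezel, connector, duct, fan, module, retainer}
7. shield@(-2, 1) [-x clear] — {bezel, connector, duct, fan, module, retainer, shield}
8. heatsink@(-3, 1) [-x clear] — {bezel, connector, duct, fan, heatsink, module, retainer, shield}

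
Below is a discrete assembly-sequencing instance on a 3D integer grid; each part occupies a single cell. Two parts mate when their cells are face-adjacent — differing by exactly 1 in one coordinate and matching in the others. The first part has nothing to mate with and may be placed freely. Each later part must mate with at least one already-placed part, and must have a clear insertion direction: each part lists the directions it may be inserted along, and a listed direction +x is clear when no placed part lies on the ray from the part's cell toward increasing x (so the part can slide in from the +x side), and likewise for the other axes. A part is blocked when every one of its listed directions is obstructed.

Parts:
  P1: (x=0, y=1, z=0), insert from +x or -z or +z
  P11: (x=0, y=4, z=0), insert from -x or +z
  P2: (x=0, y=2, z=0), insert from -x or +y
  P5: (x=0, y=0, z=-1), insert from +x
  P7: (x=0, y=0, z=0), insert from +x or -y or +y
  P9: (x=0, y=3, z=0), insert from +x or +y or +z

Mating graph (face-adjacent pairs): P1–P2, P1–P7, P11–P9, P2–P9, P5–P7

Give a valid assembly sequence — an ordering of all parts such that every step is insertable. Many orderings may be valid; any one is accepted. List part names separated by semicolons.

1. P2@(0, 2, 0) [-x clear] — {P2}
2. P1@(0, 1, 0) [+x clear] — {P1, P2}
3. P7@(0, 0, 0) [+x clear] — {P1, P2, P7}
4. P5@(0, 0, -1) [+x clear] — {P1, P2, P5, P7}
5. P9@(0, 3, 0) [+x clear] — {P1, P2, P5, P7, P9}
6. P11@(0, 4, 0) [-x clear] — {P1, P11, P2, P5, P7, P9}

P2; P1; P7; P5; P9; P11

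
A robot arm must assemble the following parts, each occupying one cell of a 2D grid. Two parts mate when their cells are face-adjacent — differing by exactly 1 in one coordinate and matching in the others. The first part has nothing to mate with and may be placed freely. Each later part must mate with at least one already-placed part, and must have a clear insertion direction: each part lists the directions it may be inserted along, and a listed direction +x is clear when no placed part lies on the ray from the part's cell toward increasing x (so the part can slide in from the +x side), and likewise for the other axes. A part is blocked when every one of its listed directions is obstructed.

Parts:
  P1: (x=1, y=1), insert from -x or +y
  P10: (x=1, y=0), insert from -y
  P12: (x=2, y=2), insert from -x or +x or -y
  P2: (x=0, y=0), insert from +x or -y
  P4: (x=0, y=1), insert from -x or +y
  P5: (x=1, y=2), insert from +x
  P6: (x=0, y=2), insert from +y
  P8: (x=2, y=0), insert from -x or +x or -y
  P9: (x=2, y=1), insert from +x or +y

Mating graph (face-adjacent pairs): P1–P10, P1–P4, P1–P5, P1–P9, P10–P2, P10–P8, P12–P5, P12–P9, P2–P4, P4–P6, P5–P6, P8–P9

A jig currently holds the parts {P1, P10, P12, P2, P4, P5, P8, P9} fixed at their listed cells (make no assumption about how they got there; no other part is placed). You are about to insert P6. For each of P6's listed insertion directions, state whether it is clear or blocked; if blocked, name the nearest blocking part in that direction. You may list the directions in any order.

+y: clear

+y: ray from P6(0, 2) has no placed part ⇒ clear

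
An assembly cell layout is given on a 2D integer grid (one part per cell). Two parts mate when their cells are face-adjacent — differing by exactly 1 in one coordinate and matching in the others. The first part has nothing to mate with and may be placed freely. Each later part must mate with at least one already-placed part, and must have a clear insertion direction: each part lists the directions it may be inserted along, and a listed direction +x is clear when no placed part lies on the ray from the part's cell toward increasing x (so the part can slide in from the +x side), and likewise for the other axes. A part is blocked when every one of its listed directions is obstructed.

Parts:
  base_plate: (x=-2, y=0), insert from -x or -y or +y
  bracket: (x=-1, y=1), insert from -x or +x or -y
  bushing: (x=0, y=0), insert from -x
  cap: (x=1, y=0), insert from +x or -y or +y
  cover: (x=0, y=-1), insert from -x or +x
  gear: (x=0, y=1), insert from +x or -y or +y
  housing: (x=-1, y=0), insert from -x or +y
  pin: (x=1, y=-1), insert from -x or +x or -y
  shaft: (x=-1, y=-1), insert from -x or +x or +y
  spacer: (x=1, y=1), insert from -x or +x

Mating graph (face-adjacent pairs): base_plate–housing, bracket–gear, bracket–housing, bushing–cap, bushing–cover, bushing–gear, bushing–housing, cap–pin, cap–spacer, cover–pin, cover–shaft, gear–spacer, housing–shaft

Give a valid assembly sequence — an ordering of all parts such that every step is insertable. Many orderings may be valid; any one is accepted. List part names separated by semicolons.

cap; spacer; gear; bracket; pin; cover; shaft; bushing; housing; base_plate

1. cap@(1, 0) [+x clear] — {cap}
2. spacer@(1, 1) [-x clear] — {cap, spacer}
3. gear@(0, 1) [-y clear] — {cap, gear, spacer}
4. bracket@(-1, 1) [-x clear] — {bracket, cap, gear, spacer}
5. pin@(1, -1) [-x clear] — {bracket, cap, gear, pin, spacer}
6. cover@(0, -1) [-x clear] — {bracket, cap, cover, gear, pin, spacer}
7. shaft@(-1, -1) [-x clear] — {bracket, cap, cover, gear, pin, shaft, spacer}
8. bushing@(0, 0) [-x clear] — {bracket, bushing, cap, cover, gear, pin, shaft, spacer}
9. housing@(-1, 0) [-x clear] — {bracket, bushing, cap, cover, gear, housing, pin, shaft, spacer}
10. base_plate@(-2, 0) [-x clear] — {base_plate, bracket, bushing, cap, cover, gear, housing, pin, shaft, spacer}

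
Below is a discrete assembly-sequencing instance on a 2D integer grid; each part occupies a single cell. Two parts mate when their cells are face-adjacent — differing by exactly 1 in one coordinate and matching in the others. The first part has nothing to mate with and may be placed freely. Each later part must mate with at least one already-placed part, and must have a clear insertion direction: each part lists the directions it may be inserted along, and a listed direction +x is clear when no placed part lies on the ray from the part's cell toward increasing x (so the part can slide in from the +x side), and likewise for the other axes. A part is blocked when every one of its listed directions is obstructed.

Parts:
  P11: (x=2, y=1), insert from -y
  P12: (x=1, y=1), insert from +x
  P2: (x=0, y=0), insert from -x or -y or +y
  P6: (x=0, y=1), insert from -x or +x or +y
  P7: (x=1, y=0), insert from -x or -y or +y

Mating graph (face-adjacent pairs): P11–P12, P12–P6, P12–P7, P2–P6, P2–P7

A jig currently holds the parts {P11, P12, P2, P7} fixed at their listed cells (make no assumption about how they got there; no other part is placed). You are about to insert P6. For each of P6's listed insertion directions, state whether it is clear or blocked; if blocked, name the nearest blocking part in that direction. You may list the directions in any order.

+x: blocked by P12; +y: clear; -x: clear

-x: ray from P6(0, 1) has no placed part ⇒ clear
+x: nearest on ray is P12@(1, 1) ⇒ blocked
+y: ray from P6(0, 1) has no placed part ⇒ clear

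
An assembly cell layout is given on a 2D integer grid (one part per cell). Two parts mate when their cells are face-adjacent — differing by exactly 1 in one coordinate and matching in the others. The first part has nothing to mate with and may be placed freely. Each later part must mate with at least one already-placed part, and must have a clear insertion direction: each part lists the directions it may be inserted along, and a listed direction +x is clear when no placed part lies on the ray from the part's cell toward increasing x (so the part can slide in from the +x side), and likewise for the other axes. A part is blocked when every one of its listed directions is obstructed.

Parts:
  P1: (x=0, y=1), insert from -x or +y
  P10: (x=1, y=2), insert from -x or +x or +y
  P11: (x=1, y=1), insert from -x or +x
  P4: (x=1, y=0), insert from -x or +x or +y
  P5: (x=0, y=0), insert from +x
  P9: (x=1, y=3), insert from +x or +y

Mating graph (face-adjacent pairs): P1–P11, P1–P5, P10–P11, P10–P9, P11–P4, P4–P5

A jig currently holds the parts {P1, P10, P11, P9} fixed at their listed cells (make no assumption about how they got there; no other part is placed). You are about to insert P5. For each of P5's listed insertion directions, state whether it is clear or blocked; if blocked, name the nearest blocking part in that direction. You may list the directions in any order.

+x: clear

+x: ray from P5(0, 0) has no placed part ⇒ clear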